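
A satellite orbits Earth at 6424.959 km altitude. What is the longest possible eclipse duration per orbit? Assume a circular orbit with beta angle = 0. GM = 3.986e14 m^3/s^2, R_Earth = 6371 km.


r = 12795.9590 km
T = 240.0873 min
Eclipse fraction = arcsin(R_E/r)/pi = arcsin(6371.0000/12795.9590)/pi
= arcsin(0.4978916)/pi = 0.1658922
Eclipse duration = 0.1658922 * 240.0873 = 39.8286 min

39.8286 minutes


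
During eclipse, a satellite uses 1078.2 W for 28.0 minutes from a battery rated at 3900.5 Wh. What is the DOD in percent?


E_used = P * t / 60 = 1078.2 * 28.0 / 60 = 503.1600 Wh
DOD = E_used / E_total * 100 = 503.1600 / 3900.5 * 100
DOD = 12.8999 %

12.8999 %


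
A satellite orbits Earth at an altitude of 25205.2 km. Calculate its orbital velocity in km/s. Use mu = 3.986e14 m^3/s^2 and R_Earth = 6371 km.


r = R_E + alt = 6371.0 + 25205.2 = 31576.2000 km = 3.15762e+07 m
v = sqrt(mu/r) = sqrt(3.986e14 / 3.15762e+07) = 3552.9469 m/s = 3.5529 km/s

3.5529 km/s


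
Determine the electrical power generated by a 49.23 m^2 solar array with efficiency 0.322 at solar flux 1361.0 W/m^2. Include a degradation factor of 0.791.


P = area * eta * S * degradation
P = 49.23 * 0.322 * 1361.0 * 0.791
P = 17065.5510 W

17065.5510 W


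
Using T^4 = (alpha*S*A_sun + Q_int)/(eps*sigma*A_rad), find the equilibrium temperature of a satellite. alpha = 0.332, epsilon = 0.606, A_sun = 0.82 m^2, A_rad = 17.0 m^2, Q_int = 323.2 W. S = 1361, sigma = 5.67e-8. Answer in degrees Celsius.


Numerator = alpha*S*A_sun + Q_int = 0.332*1361*0.82 + 323.2 = 693.7186 W
Denominator = eps*sigma*A_rad = 0.606*5.67e-8*17.0 = 5.841234e-07 W/K^4
T^4 = 1.1876234e+09 K^4
T = 185.6392 K = -87.5108 C

-87.5108 degrees Celsius


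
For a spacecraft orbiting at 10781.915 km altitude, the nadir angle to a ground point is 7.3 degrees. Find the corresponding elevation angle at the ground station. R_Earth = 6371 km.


r = R_E + alt = 17152.9150 km
Law of sines in the satellite / Earth-center / ground-point triangle:
  sin(nadir)/R_E = sin(90 + el)/r  =>  cos(el) = (r/R_E)*sin(nadir)
cos(el) = (17152.9150 / 6371.0000) * sin(7.3 deg) = 0.3421015
el = arccos(0.3421015) = 69.9950 deg
(Earth-central angle = 90 - nadir - el = 12.7050 deg)

69.9950 degrees


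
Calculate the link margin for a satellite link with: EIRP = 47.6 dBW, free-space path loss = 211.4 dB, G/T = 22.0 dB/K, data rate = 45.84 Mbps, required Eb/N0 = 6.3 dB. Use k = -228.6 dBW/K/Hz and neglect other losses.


C/N0 = EIRP - FSPL + G/T - k = 47.6 - 211.4 + 22.0 - (-228.6)
C/N0 = 86.8000 dB-Hz
R_b = 45.84 Mbps = 4.584e+07 bps -> 10*log10(R_b) = 76.6124 dB-Hz
Eb/N0 = C/N0 - 10*log10(R_b) = 86.8000 - 76.6124 = 10.1876 dB
Margin = Eb/N0 - Eb/N0_req = 10.1876 - 6.3 = 3.8876 dB (link closes)

3.8876 dB


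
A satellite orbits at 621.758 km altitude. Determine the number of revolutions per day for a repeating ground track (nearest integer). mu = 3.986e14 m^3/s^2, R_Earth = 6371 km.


r = 6.992758e+06 m
T = 2*pi*sqrt(r^3/mu) = 5819.4772 s = 96.9913 min
revs/day = 1440 / 96.9913 = 14.8467
Rounded: 15 revolutions per day

15 revolutions per day


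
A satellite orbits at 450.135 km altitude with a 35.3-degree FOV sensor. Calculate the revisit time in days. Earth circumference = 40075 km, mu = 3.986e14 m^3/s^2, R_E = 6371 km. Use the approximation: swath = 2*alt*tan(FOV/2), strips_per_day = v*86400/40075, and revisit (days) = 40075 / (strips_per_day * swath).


swath = 2*450.135*tan(0.3080506) = 286.4474 km
v = sqrt(mu/r) = 7644.3458 m/s = 7.6443 km/s
strips/day = v*86400/40075 = 7.6443*86400/40075 = 16.4809
coverage/day = strips * swath = 16.4809 * 286.4474 = 4720.9067 km
revisit = 40075 / 4720.9067 = 8.4888 days

8.4888 days


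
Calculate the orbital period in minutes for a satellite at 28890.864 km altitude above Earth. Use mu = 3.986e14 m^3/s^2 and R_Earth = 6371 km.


r = 35261.8640 km = 3.5261864e+07 m
T = 2*pi*sqrt(r^3/mu) = 2*pi*sqrt(4.3844568e+22 / 3.986e14)
T = 65897.5275 s = 1098.2921 min

1098.2921 minutes


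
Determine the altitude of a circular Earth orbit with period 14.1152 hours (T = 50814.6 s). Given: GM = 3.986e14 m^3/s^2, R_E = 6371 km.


T = 50814.6 s
r = (mu*T^2/(4*pi^2))^(1/3) = (3.986e14 * 50814.6^2 / (4*pi^2))^(1/3)
r = 2.9651832e+07 m = 29651.8317 km
alt = r - R_E = 29651.8317 - 6371 = 23280.8317 km

23280.8317 km


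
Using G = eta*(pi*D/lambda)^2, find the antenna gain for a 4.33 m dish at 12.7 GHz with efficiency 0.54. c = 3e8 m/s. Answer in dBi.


lambda = c/f = 3e8 / 1.27e+10 = 0.02362205 m
G = eta*(pi*D/lambda)^2 = 0.54*(pi*4.33/0.02362205)^2
G = 179074.6992 (linear)
G = 10*log10(179074.6992) = 52.5303 dBi

52.5303 dBi


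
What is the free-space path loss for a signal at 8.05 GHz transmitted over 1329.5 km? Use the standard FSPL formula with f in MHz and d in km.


f = 8.05 GHz = 8050.0000 MHz
d = 1329.5 km
FSPL = 32.44 + 20*log10(8050.0000) + 20*log10(1329.5)
FSPL = 32.44 + 78.1159 + 62.4738
FSPL = 173.0297 dB

173.0297 dB


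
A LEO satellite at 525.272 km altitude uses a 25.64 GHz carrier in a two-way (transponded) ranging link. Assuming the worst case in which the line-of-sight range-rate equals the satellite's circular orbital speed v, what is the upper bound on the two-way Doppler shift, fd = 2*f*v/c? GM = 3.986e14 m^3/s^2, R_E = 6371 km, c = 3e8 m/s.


r = 6.896272e+06 m
v = sqrt(mu/r) = 7602.5880 m/s (worst-case radial velocity)
f = 25.64 GHz = 2.564e+10 Hz
fd = 2*f*v/c = 2*2.564e+10*7602.5880/3.0e+08
fd = 1.2995357e+06 Hz

1.2995e+06 Hz


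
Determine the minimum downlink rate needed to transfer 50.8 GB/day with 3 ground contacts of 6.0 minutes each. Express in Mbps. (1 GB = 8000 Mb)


total contact time = 3 * 6.0 * 60 = 1080.0000 s
data = 50.8 GB = 406400.0000 Mb
rate = 406400.0000 / 1080.0000 = 376.2963 Mbps

376.2963 Mbps


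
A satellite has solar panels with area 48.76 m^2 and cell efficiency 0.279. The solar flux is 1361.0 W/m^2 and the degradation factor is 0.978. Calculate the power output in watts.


P = area * eta * S * degradation
P = 48.76 * 0.279 * 1361.0 * 0.978
P = 18107.7663 W

18107.7663 W


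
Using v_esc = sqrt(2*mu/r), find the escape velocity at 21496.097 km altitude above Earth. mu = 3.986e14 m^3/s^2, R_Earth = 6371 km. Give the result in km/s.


r = 6371.0 + 21496.097 = 27867.0970 km = 2.7867097e+07 m
v_esc = sqrt(2*mu/r) = sqrt(2*3.986e14 / 2.7867097e+07)
v_esc = 5348.5712 m/s = 5.3486 km/s

5.3486 km/s


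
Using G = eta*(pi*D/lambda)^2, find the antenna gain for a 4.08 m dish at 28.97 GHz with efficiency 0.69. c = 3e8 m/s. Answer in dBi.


lambda = c/f = 3e8 / 2.897e+10 = 0.01035554 m
G = eta*(pi*D/lambda)^2 = 0.69*(pi*4.08/0.01035554)^2
G = 1.0571184e+06 (linear)
G = 10*log10(1.0571184e+06) = 60.2412 dBi

60.2412 dBi


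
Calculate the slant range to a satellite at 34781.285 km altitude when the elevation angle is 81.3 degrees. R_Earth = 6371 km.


h = 34781.285 km, el = 81.3 deg
d = -R_E*sin(el) + sqrt((R_E*sin(el))^2 + 2*R_E*h + h^2)
d = -6371.0000*sin(1.4190) + sqrt((6371.0000*0.9884939)^2 + 2*6371.0000*34781.285 + 34781.285^2)
d = 34843.3054 km

34843.3054 km


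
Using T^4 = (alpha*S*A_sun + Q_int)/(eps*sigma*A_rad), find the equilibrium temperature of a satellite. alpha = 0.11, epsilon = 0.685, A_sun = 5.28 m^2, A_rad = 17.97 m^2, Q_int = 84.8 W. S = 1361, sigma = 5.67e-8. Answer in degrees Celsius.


Numerator = alpha*S*A_sun + Q_int = 0.11*1361*5.28 + 84.8 = 875.2688 W
Denominator = eps*sigma*A_rad = 0.685*5.67e-8*17.97 = 6.9794581e-07 W/K^4
T^4 = 1.2540641e+09 K^4
T = 188.1828 K = -84.9672 C

-84.9672 degrees Celsius


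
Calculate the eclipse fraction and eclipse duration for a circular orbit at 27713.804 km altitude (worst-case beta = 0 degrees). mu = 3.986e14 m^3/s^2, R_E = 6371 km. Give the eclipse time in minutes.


r = 34084.8040 km
T = 1043.7613 min
Eclipse fraction = arcsin(R_E/r)/pi = arcsin(6371.0000/34084.8040)/pi
= arcsin(0.1869161)/pi = 0.05984927
Eclipse duration = 0.05984927 * 1043.7613 = 62.4683 min

62.4683 minutes


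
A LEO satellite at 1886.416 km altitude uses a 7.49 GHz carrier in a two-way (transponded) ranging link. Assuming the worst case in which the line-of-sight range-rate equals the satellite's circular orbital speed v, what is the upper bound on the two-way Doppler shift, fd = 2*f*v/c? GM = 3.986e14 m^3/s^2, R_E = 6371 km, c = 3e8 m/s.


r = 8.257416e+06 m
v = sqrt(mu/r) = 6947.7881 m/s (worst-case radial velocity)
f = 7.49 GHz = 7.49e+09 Hz
fd = 2*f*v/c = 2*7.49e+09*6947.7881/3.0e+08
fd = 346926.2195 Hz

346926.2195 Hz


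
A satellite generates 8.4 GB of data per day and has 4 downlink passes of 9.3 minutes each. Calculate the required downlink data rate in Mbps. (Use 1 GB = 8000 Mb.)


total contact time = 4 * 9.3 * 60 = 2232.0000 s
data = 8.4 GB = 67200.0000 Mb
rate = 67200.0000 / 2232.0000 = 30.1075 Mbps

30.1075 Mbps


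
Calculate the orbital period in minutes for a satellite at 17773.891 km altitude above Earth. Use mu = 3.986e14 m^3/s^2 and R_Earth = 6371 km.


r = 24144.8910 km = 2.4144891e+07 m
T = 2*pi*sqrt(r^3/mu) = 2*pi*sqrt(1.4075886e+22 / 3.986e14)
T = 37337.8318 s = 622.2972 min

622.2972 minutes


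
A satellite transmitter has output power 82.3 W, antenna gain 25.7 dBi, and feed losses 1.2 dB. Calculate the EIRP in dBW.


Pt = 82.3 W = 19.1540 dBW
EIRP = Pt_dBW + Gt - losses = 19.1540 + 25.7 - 1.2 = 43.6540 dBW

43.6540 dBW


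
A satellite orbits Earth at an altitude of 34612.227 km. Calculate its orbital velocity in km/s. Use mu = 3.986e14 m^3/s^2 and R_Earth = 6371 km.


r = R_E + alt = 6371.0 + 34612.227 = 40983.2270 km = 4.0983227e+07 m
v = sqrt(mu/r) = sqrt(3.986e14 / 4.0983227e+07) = 3118.6423 m/s = 3.1186 km/s

3.1186 km/s


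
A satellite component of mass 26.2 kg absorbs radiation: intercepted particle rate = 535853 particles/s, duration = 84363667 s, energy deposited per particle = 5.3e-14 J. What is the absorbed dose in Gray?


Total energy deposited = rate * time * E_per
  = 535853 * 84363667 * 5.3e-14 = 2.3959 J
Dose = E_total / mass = 2.3959 / 26.2
Dose = 0.09144831 Gy

0.0914 Gy


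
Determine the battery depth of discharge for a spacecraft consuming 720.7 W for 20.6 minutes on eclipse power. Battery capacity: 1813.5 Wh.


E_used = P * t / 60 = 720.7 * 20.6 / 60 = 247.4403 Wh
DOD = E_used / E_total * 100 = 247.4403 / 1813.5 * 100
DOD = 13.6444 %

13.6444 %


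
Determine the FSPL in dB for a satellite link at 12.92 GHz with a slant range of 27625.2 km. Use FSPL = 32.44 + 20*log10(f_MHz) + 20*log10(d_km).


f = 12.92 GHz = 12920.0000 MHz
d = 27625.2 km
FSPL = 32.44 + 20*log10(12920.0000) + 20*log10(27625.2)
FSPL = 32.44 + 82.2253 + 88.8261
FSPL = 203.4914 dB

203.4914 dB


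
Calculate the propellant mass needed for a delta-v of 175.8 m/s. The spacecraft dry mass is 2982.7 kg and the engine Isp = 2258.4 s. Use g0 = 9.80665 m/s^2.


ve = Isp * g0 = 2258.4 * 9.80665 = 22147.338360 m/s
mass ratio = exp(dv/ve) = exp(175.8/22147.338360) = 1.00796934
m_prop = m_dry * (mr - 1) = 2982.7 * (1.00796934 - 1)
m_prop = 23.7701 kg

23.7701 kg


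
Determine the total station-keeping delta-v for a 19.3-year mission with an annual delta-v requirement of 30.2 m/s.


dV = rate * years = 30.2 * 19.3
dV = 582.8600 m/s

582.8600 m/s


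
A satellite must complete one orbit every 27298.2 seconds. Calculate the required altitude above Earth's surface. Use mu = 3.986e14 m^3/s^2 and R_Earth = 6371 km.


T = 27298.2 s
r = (mu*T^2/(4*pi^2))^(1/3) = (3.986e14 * 27298.2^2 / (4*pi^2))^(1/3)
r = 1.9595147e+07 m = 19595.1470 km
alt = r - R_E = 19595.1470 - 6371 = 13224.1470 km

13224.1470 km


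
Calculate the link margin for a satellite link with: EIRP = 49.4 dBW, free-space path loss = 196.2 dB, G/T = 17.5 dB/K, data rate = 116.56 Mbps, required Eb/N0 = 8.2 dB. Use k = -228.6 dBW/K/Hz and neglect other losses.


C/N0 = EIRP - FSPL + G/T - k = 49.4 - 196.2 + 17.5 - (-228.6)
C/N0 = 99.3000 dB-Hz
R_b = 116.56 Mbps = 1.1656e+08 bps -> 10*log10(R_b) = 80.6655 dB-Hz
Eb/N0 = C/N0 - 10*log10(R_b) = 99.3000 - 80.6655 = 18.6345 dB
Margin = Eb/N0 - Eb/N0_req = 18.6345 - 8.2 = 10.4345 dB (link closes)

10.4345 dB


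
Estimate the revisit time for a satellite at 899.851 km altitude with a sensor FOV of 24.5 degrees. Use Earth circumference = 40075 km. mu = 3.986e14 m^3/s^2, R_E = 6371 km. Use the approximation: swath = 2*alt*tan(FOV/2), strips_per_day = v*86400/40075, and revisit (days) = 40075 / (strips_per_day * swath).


swath = 2*899.851*tan(0.2138028) = 390.7536 km
v = sqrt(mu/r) = 7404.1639 m/s = 7.4042 km/s
strips/day = v*86400/40075 = 7.4042*86400/40075 = 15.9631
coverage/day = strips * swath = 15.9631 * 390.7536 = 6237.6246 km
revisit = 40075 / 6237.6246 = 6.4247 days

6.4247 days


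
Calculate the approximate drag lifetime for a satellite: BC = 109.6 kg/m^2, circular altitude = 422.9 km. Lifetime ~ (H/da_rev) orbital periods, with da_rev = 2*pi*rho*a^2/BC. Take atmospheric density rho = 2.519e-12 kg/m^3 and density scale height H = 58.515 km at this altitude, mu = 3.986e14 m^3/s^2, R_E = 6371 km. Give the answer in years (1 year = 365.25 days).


a = R_E + alt = 6793.9000 km = 6.7939e+06 m
da_rev = 2*pi*rho*a^2/BC = 2*pi*2.519e-12*(6.7939e+06)^2/109.6 = 6.665547 m per revolution
N = H/da_rev = 58515.0000 m / 6.665547 m = 8778.7247 revolutions
P = 2*pi*sqrt(a^3/mu) = 5573.0116 s
lifetime = N*P = 8778.7247 * 5573.0116 = 4.8923934e+07 s = 566.2492 days
years = 566.2492 / 365.25 = 1.5503 years

1.5503 years


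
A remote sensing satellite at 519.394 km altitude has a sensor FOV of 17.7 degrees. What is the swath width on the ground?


FOV = 17.7 deg = 0.3089233 rad
swath = 2 * alt * tan(FOV/2) = 2 * 519.394 * tan(0.1544616)
swath = 2 * 519.394 * 0.1557019
swath = 161.7412 km

161.7412 km


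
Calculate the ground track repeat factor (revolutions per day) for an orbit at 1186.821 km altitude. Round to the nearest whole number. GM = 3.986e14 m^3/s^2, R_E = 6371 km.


r = 7.557821e+06 m
T = 2*pi*sqrt(r^3/mu) = 6538.9215 s = 108.9820 min
revs/day = 1440 / 108.9820 = 13.2132
Rounded: 13 revolutions per day

13 revolutions per day


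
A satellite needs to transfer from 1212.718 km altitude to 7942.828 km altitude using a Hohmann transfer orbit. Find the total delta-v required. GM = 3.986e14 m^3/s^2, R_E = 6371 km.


r1 = 7583.7180 km = 7.583718e+06 m
r2 = 14313.8280 km = 1.4313828e+07 m
dv1 = sqrt(mu/r1)*(sqrt(2*r2/(r1+r2)) - 1) = 1039.5674 m/s
dv2 = sqrt(mu/r2)*(1 - sqrt(2*r1/(r1+r2))) = 885.1781 m/s
total dv = |dv1| + |dv2| = 1039.5674 + 885.1781 = 1924.7455 m/s = 1.9247 km/s

1.9247 km/s


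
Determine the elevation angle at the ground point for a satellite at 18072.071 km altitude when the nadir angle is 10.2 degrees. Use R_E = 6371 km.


r = R_E + alt = 24443.0710 km
Law of sines in the satellite / Earth-center / ground-point triangle:
  sin(nadir)/R_E = sin(90 + el)/r  =>  cos(el) = (r/R_E)*sin(nadir)
cos(el) = (24443.0710 / 6371.0000) * sin(10.2 deg) = 0.6794059
el = arccos(0.6794059) = 47.2028 deg
(Earth-central angle = 90 - nadir - el = 32.5972 deg)

47.2028 degrees


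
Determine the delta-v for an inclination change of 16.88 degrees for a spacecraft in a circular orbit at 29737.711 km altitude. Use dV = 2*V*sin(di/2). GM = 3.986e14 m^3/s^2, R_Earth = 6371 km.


r = 36108.7110 km = 3.6108711e+07 m
V = sqrt(mu/r) = 3322.4821 m/s
di = 16.88 deg = 0.2946116 rad
dV = 2*V*sin(di/2) = 2*3322.4821*sin(0.1473058)
dV = 975.3056 m/s = 0.9753056 km/s

0.9753 km/s


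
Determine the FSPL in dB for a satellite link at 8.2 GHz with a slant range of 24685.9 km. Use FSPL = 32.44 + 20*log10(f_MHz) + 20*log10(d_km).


f = 8.2 GHz = 8200.0000 MHz
d = 24685.9 km
FSPL = 32.44 + 20*log10(8200.0000) + 20*log10(24685.9)
FSPL = 32.44 + 78.2763 + 87.8490
FSPL = 198.5653 dB

198.5653 dB


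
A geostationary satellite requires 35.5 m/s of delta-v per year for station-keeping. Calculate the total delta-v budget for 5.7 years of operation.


dV = rate * years = 35.5 * 5.7
dV = 202.3500 m/s

202.3500 m/s


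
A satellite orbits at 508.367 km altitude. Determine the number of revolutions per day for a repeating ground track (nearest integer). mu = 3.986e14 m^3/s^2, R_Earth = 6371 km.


r = 6.879367e+06 m
T = 2*pi*sqrt(r^3/mu) = 5678.5040 s = 94.6417 min
revs/day = 1440 / 94.6417 = 15.2153
Rounded: 15 revolutions per day

15 revolutions per day


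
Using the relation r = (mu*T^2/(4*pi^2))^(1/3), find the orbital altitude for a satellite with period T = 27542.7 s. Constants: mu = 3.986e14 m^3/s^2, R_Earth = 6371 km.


T = 27542.7 s
r = (mu*T^2/(4*pi^2))^(1/3) = (3.986e14 * 27542.7^2 / (4*pi^2))^(1/3)
r = 1.9711977e+07 m = 19711.9775 km
alt = r - R_E = 19711.9775 - 6371 = 13340.9775 km

13340.9775 km


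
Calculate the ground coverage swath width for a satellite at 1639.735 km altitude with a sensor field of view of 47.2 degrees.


FOV = 47.2 deg = 0.8237954 rad
swath = 2 * alt * tan(FOV/2) = 2 * 1639.735 * tan(0.4118977)
swath = 2 * 1639.735 * 0.4368893
swath = 1432.7652 km

1432.7652 km


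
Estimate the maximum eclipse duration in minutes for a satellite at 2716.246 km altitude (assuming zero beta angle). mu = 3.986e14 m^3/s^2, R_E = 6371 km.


r = 9087.2460 km
T = 143.6840 min
Eclipse fraction = arcsin(R_E/r)/pi = arcsin(6371.0000/9087.2460)/pi
= arcsin(0.7010925)/pi = 0.247304
Eclipse duration = 0.247304 * 143.6840 = 35.5336 min

35.5336 minutes


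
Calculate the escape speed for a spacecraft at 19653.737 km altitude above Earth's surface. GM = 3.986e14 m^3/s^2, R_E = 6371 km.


r = 6371.0 + 19653.737 = 26024.7370 km = 2.6024737e+07 m
v_esc = sqrt(2*mu/r) = sqrt(2*3.986e14 / 2.6024737e+07)
v_esc = 5534.6539 m/s = 5.5347 km/s

5.5347 km/s


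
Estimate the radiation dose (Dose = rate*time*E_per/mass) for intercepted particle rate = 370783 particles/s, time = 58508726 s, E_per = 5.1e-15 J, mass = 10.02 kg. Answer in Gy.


Total energy deposited = rate * time * E_per
  = 370783 * 58508726 * 5.1e-15 = 0.1106396 J
Dose = E_total / mass = 0.1106396 / 10.02
Dose = 0.01104188 Gy

0.0110 Gy


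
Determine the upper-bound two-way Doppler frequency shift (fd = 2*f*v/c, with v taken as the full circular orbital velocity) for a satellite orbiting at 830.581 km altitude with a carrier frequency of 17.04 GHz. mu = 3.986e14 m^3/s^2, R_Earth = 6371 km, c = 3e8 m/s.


r = 7.201581e+06 m
v = sqrt(mu/r) = 7439.6880 m/s (worst-case radial velocity)
f = 17.04 GHz = 1.704e+10 Hz
fd = 2*f*v/c = 2*1.704e+10*7439.6880/3.0e+08
fd = 845148.5558 Hz

845148.5558 Hz


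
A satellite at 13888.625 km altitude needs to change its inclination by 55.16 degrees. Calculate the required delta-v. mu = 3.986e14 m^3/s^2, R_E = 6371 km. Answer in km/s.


r = 20259.6250 km = 2.0259625e+07 m
V = sqrt(mu/r) = 4435.6058 m/s
di = 55.16 deg = 0.9627236 rad
dV = 2*V*sin(di/2) = 2*4435.6058*sin(0.4813618)
dV = 4107.2527 m/s = 4.1073 km/s

4.1073 km/s


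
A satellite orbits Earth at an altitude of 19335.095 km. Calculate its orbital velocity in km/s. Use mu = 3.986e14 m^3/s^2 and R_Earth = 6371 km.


r = R_E + alt = 6371.0 + 19335.095 = 25706.0950 km = 2.5706095e+07 m
v = sqrt(mu/r) = sqrt(3.986e14 / 2.5706095e+07) = 3937.7722 m/s = 3.9378 km/s

3.9378 km/s


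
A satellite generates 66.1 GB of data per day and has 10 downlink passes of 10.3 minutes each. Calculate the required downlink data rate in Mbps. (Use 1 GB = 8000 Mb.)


total contact time = 10 * 10.3 * 60 = 6180.0000 s
data = 66.1 GB = 528800.0000 Mb
rate = 528800.0000 / 6180.0000 = 85.5663 Mbps

85.5663 Mbps


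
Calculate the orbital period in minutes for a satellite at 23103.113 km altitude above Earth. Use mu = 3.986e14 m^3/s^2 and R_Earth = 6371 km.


r = 29474.1130 km = 2.9474113e+07 m
T = 2*pi*sqrt(r^3/mu) = 2*pi*sqrt(2.560485e+22 / 3.986e14)
T = 50358.4480 s = 839.3075 min

839.3075 minutes


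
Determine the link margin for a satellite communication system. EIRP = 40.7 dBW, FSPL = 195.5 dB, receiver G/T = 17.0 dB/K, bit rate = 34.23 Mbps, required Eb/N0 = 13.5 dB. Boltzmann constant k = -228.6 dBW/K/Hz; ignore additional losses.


C/N0 = EIRP - FSPL + G/T - k = 40.7 - 195.5 + 17.0 - (-228.6)
C/N0 = 90.8000 dB-Hz
R_b = 34.23 Mbps = 3.423e+07 bps -> 10*log10(R_b) = 75.3441 dB-Hz
Eb/N0 = C/N0 - 10*log10(R_b) = 90.8000 - 75.3441 = 15.4559 dB
Margin = Eb/N0 - Eb/N0_req = 15.4559 - 13.5 = 1.9559 dB (link closes)

1.9559 dB


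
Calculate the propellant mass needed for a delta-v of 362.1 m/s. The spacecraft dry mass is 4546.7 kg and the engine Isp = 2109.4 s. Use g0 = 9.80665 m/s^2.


ve = Isp * g0 = 2109.4 * 9.80665 = 20686.147510 m/s
mass ratio = exp(dv/ve) = exp(362.1/20686.147510) = 1.01765857
m_prop = m_dry * (mr - 1) = 4546.7 * (1.01765857 - 1)
m_prop = 80.2882 kg

80.2882 kg


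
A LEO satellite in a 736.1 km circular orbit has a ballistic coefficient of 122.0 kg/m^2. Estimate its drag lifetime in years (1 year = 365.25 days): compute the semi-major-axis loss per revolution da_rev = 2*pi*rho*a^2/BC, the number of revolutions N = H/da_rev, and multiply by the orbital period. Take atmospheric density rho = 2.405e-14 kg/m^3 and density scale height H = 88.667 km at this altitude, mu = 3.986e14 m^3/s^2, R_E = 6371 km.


a = R_E + alt = 7107.1000 km = 7.1071e+06 m
da_rev = 2*pi*rho*a^2/BC = 2*pi*2.405e-14*(7.1071e+06)^2/122.0 = 0.0625633465 m per revolution
N = H/da_rev = 88667.0000 m / 0.0625633465 m = 1.4172356e+06 revolutions
P = 2*pi*sqrt(a^3/mu) = 5962.7948 s
lifetime = N*P = 1.4172356e+06 * 5962.7948 = 8.4506848e+09 s = 97808.8521 days
years = 97808.8521 / 365.25 = 267.7860 years

267.7860 years


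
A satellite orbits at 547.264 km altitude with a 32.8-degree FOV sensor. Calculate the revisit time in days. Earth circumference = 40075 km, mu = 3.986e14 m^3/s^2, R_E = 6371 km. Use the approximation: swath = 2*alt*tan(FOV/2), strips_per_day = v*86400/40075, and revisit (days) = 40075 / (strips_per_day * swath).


swath = 2*547.264*tan(0.286234) = 322.1371 km
v = sqrt(mu/r) = 7590.4947 m/s = 7.5905 km/s
strips/day = v*86400/40075 = 7.5905*86400/40075 = 16.3648
coverage/day = strips * swath = 16.3648 * 322.1371 = 5271.7044 km
revisit = 40075 / 5271.7044 = 7.6019 days

7.6019 days


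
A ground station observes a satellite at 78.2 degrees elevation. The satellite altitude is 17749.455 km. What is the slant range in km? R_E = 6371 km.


h = 17749.455 km, el = 78.2 deg
d = -R_E*sin(el) + sqrt((R_E*sin(el))^2 + 2*R_E*h + h^2)
d = -6371.0000*sin(1.3648) + sqrt((6371.0000*0.9788674)^2 + 2*6371.0000*17749.455 + 17749.455^2)
d = 17848.8792 km

17848.8792 km


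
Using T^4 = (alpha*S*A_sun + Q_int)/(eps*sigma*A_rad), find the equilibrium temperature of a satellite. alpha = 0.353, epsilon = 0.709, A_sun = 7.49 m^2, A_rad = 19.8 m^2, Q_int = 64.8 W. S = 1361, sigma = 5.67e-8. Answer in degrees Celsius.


Numerator = alpha*S*A_sun + Q_int = 0.353*1361*7.49 + 64.8 = 3663.2432 W
Denominator = eps*sigma*A_rad = 0.709*5.67e-8*19.8 = 7.9596594e-07 W/K^4
T^4 = 4.6022612e+09 K^4
T = 260.4611 K = -12.6889 C

-12.6889 degrees Celsius


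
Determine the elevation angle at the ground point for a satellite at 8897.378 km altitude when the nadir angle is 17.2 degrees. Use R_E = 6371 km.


r = R_E + alt = 15268.3780 km
Law of sines in the satellite / Earth-center / ground-point triangle:
  sin(nadir)/R_E = sin(90 + el)/r  =>  cos(el) = (r/R_E)*sin(nadir)
cos(el) = (15268.3780 / 6371.0000) * sin(17.2 deg) = 0.7086772
el = arccos(0.7086772) = 44.8726 deg
(Earth-central angle = 90 - nadir - el = 27.9274 deg)

44.8726 degrees


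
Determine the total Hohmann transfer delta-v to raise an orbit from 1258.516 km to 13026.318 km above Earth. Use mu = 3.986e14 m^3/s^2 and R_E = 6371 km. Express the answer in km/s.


r1 = 7629.5160 km = 7.629516e+06 m
r2 = 19397.3180 km = 1.9397318e+07 m
dv1 = sqrt(mu/r1)*(sqrt(2*r2/(r1+r2)) - 1) = 1431.7774 m/s
dv2 = sqrt(mu/r2)*(1 - sqrt(2*r1/(r1+r2))) = 1126.9766 m/s
total dv = |dv1| + |dv2| = 1431.7774 + 1126.9766 = 2558.7540 m/s = 2.5588 km/s

2.5588 km/s


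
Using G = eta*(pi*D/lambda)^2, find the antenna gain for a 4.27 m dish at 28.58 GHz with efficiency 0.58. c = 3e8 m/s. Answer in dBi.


lambda = c/f = 3e8 / 2.858e+10 = 0.01049685 m
G = eta*(pi*D/lambda)^2 = 0.58*(pi*4.27/0.01049685)^2
G = 947251.7766 (linear)
G = 10*log10(947251.7766) = 59.7647 dBi

59.7647 dBi


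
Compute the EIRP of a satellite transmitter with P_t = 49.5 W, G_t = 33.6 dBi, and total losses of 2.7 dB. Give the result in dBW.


Pt = 49.5 W = 16.9461 dBW
EIRP = Pt_dBW + Gt - losses = 16.9461 + 33.6 - 2.7 = 47.8461 dBW

47.8461 dBW


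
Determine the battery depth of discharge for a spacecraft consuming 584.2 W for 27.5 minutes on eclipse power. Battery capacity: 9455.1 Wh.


E_used = P * t / 60 = 584.2 * 27.5 / 60 = 267.7583 Wh
DOD = E_used / E_total * 100 = 267.7583 / 9455.1 * 100
DOD = 2.8319 %

2.8319 %


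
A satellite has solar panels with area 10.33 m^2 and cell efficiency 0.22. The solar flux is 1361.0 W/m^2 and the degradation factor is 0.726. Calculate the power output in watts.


P = area * eta * S * degradation
P = 10.33 * 0.22 * 1361.0 * 0.726
P = 2245.5242 W

2245.5242 W


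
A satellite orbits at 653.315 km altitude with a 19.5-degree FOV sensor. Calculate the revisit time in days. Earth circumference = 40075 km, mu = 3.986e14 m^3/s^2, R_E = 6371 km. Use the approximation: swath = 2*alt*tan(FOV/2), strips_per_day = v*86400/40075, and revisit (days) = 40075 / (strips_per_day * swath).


swath = 2*653.315*tan(0.1701696) = 224.5201 km
v = sqrt(mu/r) = 7532.9773 m/s = 7.5330 km/s
strips/day = v*86400/40075 = 7.5330*86400/40075 = 16.2408
coverage/day = strips * swath = 16.2408 * 224.5201 = 3646.3814 km
revisit = 40075 / 3646.3814 = 10.9903 days

10.9903 days


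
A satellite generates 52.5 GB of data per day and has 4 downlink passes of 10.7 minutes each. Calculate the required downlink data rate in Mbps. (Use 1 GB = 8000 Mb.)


total contact time = 4 * 10.7 * 60 = 2568.0000 s
data = 52.5 GB = 420000.0000 Mb
rate = 420000.0000 / 2568.0000 = 163.5514 Mbps

163.5514 Mbps


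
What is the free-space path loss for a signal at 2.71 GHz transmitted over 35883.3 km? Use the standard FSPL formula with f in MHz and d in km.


f = 2.71 GHz = 2710.0000 MHz
d = 35883.3 km
FSPL = 32.44 + 20*log10(2710.0000) + 20*log10(35883.3)
FSPL = 32.44 + 68.6594 + 91.0978
FSPL = 192.1972 dB

192.1972 dB


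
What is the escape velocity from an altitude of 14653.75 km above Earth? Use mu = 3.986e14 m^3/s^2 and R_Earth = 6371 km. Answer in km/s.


r = 6371.0 + 14653.75 = 21024.7500 km = 2.102475e+07 m
v_esc = sqrt(2*mu/r) = sqrt(2*3.986e14 / 2.102475e+07)
v_esc = 6157.6957 m/s = 6.1577 km/s

6.1577 km/s


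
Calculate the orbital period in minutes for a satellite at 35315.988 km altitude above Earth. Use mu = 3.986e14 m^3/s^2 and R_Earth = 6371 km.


r = 41686.9880 km = 4.1686988e+07 m
T = 2*pi*sqrt(r^3/mu) = 2*pi*sqrt(7.2443855e+22 / 3.986e14)
T = 84705.5754 s = 1411.7596 min

1411.7596 minutes


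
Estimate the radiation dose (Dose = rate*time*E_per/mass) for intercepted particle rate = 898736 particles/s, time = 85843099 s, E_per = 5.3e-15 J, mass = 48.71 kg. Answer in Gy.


Total energy deposited = rate * time * E_per
  = 898736 * 85843099 * 5.3e-15 = 0.4088965 J
Dose = E_total / mass = 0.4088965 / 48.71
Dose = 0.008394508 Gy

0.0084 Gy


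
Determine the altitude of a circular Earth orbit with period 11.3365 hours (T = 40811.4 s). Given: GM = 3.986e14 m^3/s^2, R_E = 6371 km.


T = 40811.4 s
r = (mu*T^2/(4*pi^2))^(1/3) = (3.986e14 * 40811.4^2 / (4*pi^2))^(1/3)
r = 2.5620062e+07 m = 25620.0623 km
alt = r - R_E = 25620.0623 - 6371 = 19249.0623 km

19249.0623 km


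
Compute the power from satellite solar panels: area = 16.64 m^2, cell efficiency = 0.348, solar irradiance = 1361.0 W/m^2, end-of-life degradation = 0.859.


P = area * eta * S * degradation
P = 16.64 * 0.348 * 1361.0 * 0.859
P = 6769.9250 W

6769.9250 W


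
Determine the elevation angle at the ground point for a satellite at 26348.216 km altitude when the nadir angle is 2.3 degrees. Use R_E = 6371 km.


r = R_E + alt = 32719.2160 km
Law of sines in the satellite / Earth-center / ground-point triangle:
  sin(nadir)/R_E = sin(90 + el)/r  =>  cos(el) = (r/R_E)*sin(nadir)
cos(el) = (32719.2160 / 6371.0000) * sin(2.3 deg) = 0.2061028
el = arccos(0.2061028) = 78.1059 deg
(Earth-central angle = 90 - nadir - el = 9.5941 deg)

78.1059 degrees


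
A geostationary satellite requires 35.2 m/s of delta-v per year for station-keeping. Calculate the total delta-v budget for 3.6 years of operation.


dV = rate * years = 35.2 * 3.6
dV = 126.7200 m/s

126.7200 m/s


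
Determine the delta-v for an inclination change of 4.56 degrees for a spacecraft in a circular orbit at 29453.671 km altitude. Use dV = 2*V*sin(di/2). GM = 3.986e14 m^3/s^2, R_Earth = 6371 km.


r = 35824.6710 km = 3.5824671e+07 m
V = sqrt(mu/r) = 3335.6275 m/s
di = 4.56 deg = 0.07958701 rad
dV = 2*V*sin(di/2) = 2*3335.6275*sin(0.03979351)
dV = 265.4026 m/s = 0.2654026 km/s

0.2654 km/s


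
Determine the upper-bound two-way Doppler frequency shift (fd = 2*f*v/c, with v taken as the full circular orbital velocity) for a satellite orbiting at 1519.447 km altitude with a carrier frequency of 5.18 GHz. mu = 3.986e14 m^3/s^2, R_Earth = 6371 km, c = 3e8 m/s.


r = 7.890447e+06 m
v = sqrt(mu/r) = 7107.5160 m/s (worst-case radial velocity)
f = 5.18 GHz = 5.18e+09 Hz
fd = 2*f*v/c = 2*5.18e+09*7107.5160/3.0e+08
fd = 245446.2179 Hz

245446.2179 Hz


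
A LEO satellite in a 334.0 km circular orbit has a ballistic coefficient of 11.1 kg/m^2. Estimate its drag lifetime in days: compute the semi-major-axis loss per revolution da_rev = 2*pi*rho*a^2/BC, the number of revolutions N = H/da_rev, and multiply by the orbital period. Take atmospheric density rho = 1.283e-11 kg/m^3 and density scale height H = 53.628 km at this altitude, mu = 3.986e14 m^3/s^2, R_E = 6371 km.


a = R_E + alt = 6705.0000 km = 6.705e+06 m
da_rev = 2*pi*rho*a^2/BC = 2*pi*1.283e-11*(6.705e+06)^2/11.1 = 326.498440 m per revolution
N = H/da_rev = 53628.0000 m / 326.498440 m = 164.2519 revolutions
P = 2*pi*sqrt(a^3/mu) = 5463.9837 s
lifetime = N*P = 164.2519 * 5463.9837 = 897469.8856 s = 10.3874 days

10.3874 days


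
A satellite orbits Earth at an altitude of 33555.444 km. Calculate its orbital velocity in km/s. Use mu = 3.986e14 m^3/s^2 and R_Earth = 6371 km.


r = R_E + alt = 6371.0 + 33555.444 = 39926.4440 km = 3.9926444e+07 m
v = sqrt(mu/r) = sqrt(3.986e14 / 3.9926444e+07) = 3159.6453 m/s = 3.1596 km/s

3.1596 km/s


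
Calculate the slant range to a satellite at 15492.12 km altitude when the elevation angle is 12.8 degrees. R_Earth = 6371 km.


h = 15492.12 km, el = 12.8 deg
d = -R_E*sin(el) + sqrt((R_E*sin(el))^2 + 2*R_E*h + h^2)
d = -6371.0000*sin(0.2234021) + sqrt((6371.0000*0.2215485)^2 + 2*6371.0000*15492.12 + 15492.12^2)
d = 19550.3529 km

19550.3529 km


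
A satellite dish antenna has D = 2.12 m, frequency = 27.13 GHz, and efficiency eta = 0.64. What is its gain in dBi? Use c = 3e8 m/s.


lambda = c/f = 3e8 / 2.713e+10 = 0.01105787 m
G = eta*(pi*D/lambda)^2 = 0.64*(pi*2.12/0.01105787)^2
G = 232171.2926 (linear)
G = 10*log10(232171.2926) = 53.6581 dBi

53.6581 dBi


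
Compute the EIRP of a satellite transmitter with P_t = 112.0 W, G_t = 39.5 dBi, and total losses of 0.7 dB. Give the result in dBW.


Pt = 112.0 W = 20.4922 dBW
EIRP = Pt_dBW + Gt - losses = 20.4922 + 39.5 - 0.7 = 59.2922 dBW

59.2922 dBW


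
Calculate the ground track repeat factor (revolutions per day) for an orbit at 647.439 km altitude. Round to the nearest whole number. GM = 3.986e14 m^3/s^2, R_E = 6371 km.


r = 7.018439e+06 m
T = 2*pi*sqrt(r^3/mu) = 5851.5648 s = 97.5261 min
revs/day = 1440 / 97.5261 = 14.7653
Rounded: 15 revolutions per day

15 revolutions per day


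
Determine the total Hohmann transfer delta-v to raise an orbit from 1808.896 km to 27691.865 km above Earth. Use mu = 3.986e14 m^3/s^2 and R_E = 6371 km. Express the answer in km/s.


r1 = 8179.8960 km = 8.179896e+06 m
r2 = 34062.8650 km = 3.4062865e+07 m
dv1 = sqrt(mu/r1)*(sqrt(2*r2/(r1+r2)) - 1) = 1884.2750 m/s
dv2 = sqrt(mu/r2)*(1 - sqrt(2*r1/(r1+r2))) = 1291.9739 m/s
total dv = |dv1| + |dv2| = 1884.2750 + 1291.9739 = 3176.2488 m/s = 3.1762 km/s

3.1762 km/s


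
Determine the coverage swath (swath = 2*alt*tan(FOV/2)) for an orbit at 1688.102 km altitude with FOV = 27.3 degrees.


FOV = 27.3 deg = 0.4764749 rad
swath = 2 * alt * tan(FOV/2) = 2 * 1688.102 * tan(0.2382374)
swath = 2 * 1688.102 * 0.2428494
swath = 819.9091 km

819.9091 km


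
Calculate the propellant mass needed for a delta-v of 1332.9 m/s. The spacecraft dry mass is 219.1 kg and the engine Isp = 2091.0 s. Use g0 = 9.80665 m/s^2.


ve = Isp * g0 = 2091.0 * 9.80665 = 20505.705150 m/s
mass ratio = exp(dv/ve) = exp(1332.9/20505.705150) = 1.06716054
m_prop = m_dry * (mr - 1) = 219.1 * (1.06716054 - 1)
m_prop = 14.7149 kg

14.7149 kg


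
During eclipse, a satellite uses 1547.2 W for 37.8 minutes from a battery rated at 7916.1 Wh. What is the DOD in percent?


E_used = P * t / 60 = 1547.2 * 37.8 / 60 = 974.7360 Wh
DOD = E_used / E_total * 100 = 974.7360 / 7916.1 * 100
DOD = 12.3133 %

12.3133 %


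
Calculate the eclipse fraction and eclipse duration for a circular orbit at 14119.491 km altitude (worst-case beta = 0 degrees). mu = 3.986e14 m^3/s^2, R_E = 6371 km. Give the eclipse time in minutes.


r = 20490.4910 km
T = 486.5064 min
Eclipse fraction = arcsin(R_E/r)/pi = arcsin(6371.0000/20490.4910)/pi
= arcsin(0.3109247)/pi = 0.1006387
Eclipse duration = 0.1006387 * 486.5064 = 48.9614 min

48.9614 minutes


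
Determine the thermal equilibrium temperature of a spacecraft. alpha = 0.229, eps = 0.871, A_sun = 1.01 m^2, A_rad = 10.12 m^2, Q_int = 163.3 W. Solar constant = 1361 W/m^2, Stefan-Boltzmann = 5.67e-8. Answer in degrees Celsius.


Numerator = alpha*S*A_sun + Q_int = 0.229*1361*1.01 + 163.3 = 478.0857 W
Denominator = eps*sigma*A_rad = 0.871*5.67e-8*10.12 = 4.9978328e-07 W/K^4
T^4 = 9.5658599e+08 K^4
T = 175.8656 K = -97.2844 C

-97.2844 degrees Celsius


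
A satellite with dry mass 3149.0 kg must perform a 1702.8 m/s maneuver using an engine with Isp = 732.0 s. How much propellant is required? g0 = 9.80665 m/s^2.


ve = Isp * g0 = 732.0 * 9.80665 = 7178.467800 m/s
mass ratio = exp(dv/ve) = exp(1702.8/7178.467800) = 1.26770654
m_prop = m_dry * (mr - 1) = 3149.0 * (1.26770654 - 1)
m_prop = 843.0079 kg

843.0079 kg


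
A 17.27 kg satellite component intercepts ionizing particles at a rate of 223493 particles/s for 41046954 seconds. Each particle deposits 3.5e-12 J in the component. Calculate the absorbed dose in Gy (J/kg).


Total energy deposited = rate * time * E_per
  = 223493 * 41046954 * 3.5e-12 = 32.1080 J
Dose = E_total / mass = 32.1080 / 17.27
Dose = 1.8592 Gy

1.8592 Gy


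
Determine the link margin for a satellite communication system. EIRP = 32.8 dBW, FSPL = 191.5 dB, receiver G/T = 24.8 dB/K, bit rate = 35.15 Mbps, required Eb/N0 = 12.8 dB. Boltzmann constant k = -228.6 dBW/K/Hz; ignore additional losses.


C/N0 = EIRP - FSPL + G/T - k = 32.8 - 191.5 + 24.8 - (-228.6)
C/N0 = 94.7000 dB-Hz
R_b = 35.15 Mbps = 3.515e+07 bps -> 10*log10(R_b) = 75.4593 dB-Hz
Eb/N0 = C/N0 - 10*log10(R_b) = 94.7000 - 75.4593 = 19.2407 dB
Margin = Eb/N0 - Eb/N0_req = 19.2407 - 12.8 = 6.4407 dB (link closes)

6.4407 dB


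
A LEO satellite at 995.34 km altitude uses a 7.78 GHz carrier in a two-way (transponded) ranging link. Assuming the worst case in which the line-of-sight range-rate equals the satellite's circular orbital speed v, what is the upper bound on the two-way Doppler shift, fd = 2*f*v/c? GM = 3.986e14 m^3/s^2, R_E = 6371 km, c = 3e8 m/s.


r = 7.36634e+06 m
v = sqrt(mu/r) = 7356.0177 m/s (worst-case radial velocity)
f = 7.78 GHz = 7.78e+09 Hz
fd = 2*f*v/c = 2*7.78e+09*7356.0177/3.0e+08
fd = 381532.1194 Hz

381532.1194 Hz


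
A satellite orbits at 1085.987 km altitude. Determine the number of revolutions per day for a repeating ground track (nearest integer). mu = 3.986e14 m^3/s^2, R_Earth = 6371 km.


r = 7.456987e+06 m
T = 2*pi*sqrt(r^3/mu) = 6408.4987 s = 106.8083 min
revs/day = 1440 / 106.8083 = 13.4821
Rounded: 13 revolutions per day

13 revolutions per day


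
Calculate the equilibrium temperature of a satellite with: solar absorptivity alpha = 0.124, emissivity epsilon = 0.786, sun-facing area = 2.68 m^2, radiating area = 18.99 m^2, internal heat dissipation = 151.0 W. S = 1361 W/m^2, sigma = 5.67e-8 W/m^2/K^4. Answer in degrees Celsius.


Numerator = alpha*S*A_sun + Q_int = 0.124*1361*2.68 + 151.0 = 603.2875 W
Denominator = eps*sigma*A_rad = 0.786*5.67e-8*18.99 = 8.4631214e-07 W/K^4
T^4 = 7.1284281e+08 K^4
T = 163.3986 K = -109.7514 C

-109.7514 degrees Celsius


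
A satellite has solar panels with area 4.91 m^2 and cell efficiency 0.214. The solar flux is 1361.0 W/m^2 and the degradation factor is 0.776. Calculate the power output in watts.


P = area * eta * S * degradation
P = 4.91 * 0.214 * 1361.0 * 0.776
P = 1109.7243 W

1109.7243 W


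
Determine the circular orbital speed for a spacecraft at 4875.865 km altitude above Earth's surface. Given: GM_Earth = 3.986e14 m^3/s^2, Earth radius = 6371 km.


r = R_E + alt = 6371.0 + 4875.865 = 11246.8650 km = 1.1246865e+07 m
v = sqrt(mu/r) = sqrt(3.986e14 / 1.1246865e+07) = 5953.2334 m/s = 5.9532 km/s

5.9532 km/s


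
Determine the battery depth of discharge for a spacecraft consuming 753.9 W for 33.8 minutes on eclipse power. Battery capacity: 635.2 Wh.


E_used = P * t / 60 = 753.9 * 33.8 / 60 = 424.6970 Wh
DOD = E_used / E_total * 100 = 424.6970 / 635.2 * 100
DOD = 66.8604 %

66.8604 %


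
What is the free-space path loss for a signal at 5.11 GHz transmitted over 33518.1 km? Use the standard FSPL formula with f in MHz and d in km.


f = 5.11 GHz = 5110.0000 MHz
d = 33518.1 km
FSPL = 32.44 + 20*log10(5110.0000) + 20*log10(33518.1)
FSPL = 32.44 + 74.1684 + 90.5056
FSPL = 197.1140 dB

197.1140 dB


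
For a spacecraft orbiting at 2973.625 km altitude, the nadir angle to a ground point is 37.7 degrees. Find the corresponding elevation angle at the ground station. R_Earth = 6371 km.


r = R_E + alt = 9344.6250 km
Law of sines in the satellite / Earth-center / ground-point triangle:
  sin(nadir)/R_E = sin(90 + el)/r  =>  cos(el) = (r/R_E)*sin(nadir)
cos(el) = (9344.6250 / 6371.0000) * sin(37.7 deg) = 0.8969535
el = arccos(0.8969535) = 26.2395 deg
(Earth-central angle = 90 - nadir - el = 26.0605 deg)

26.2395 degrees


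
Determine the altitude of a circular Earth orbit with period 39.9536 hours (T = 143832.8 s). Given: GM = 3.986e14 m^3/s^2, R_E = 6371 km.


T = 143832.8 s
r = (mu*T^2/(4*pi^2))^(1/3) = (3.986e14 * 143832.8^2 / (4*pi^2))^(1/3)
r = 5.9333205e+07 m = 59333.2051 km
alt = r - R_E = 59333.2051 - 6371 = 52962.2051 km

52962.2051 km


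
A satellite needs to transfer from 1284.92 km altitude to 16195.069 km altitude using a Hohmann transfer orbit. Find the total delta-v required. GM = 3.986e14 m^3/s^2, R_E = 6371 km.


r1 = 7655.9200 km = 7.65592e+06 m
r2 = 22566.0690 km = 2.2566069e+07 m
dv1 = sqrt(mu/r1)*(sqrt(2*r2/(r1+r2)) - 1) = 1602.0616 m/s
dv2 = sqrt(mu/r2)*(1 - sqrt(2*r1/(r1+r2))) = 1211.2925 m/s
total dv = |dv1| + |dv2| = 1602.0616 + 1211.2925 = 2813.3541 m/s = 2.8134 km/s

2.8134 km/s


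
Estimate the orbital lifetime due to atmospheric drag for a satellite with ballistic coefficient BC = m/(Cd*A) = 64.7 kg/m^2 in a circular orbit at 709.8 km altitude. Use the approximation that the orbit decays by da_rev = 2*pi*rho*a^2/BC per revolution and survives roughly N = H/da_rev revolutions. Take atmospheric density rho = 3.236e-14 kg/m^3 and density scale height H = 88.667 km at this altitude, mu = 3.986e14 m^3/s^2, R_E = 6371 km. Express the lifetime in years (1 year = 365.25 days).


a = R_E + alt = 7080.8000 km = 7.0808e+06 m
da_rev = 2*pi*rho*a^2/BC = 2*pi*3.236e-14*(7.0808e+06)^2/64.7 = 0.15756101 m per revolution
N = H/da_rev = 88667.0000 m / 0.15756101 m = 562747.0907 revolutions
P = 2*pi*sqrt(a^3/mu) = 5929.7272 s
lifetime = N*P = 562747.0907 * 5929.7272 = 3.3369367e+09 s = 38621.9528 days
years = 38621.9528 / 365.25 = 105.7411 years

105.7411 years
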